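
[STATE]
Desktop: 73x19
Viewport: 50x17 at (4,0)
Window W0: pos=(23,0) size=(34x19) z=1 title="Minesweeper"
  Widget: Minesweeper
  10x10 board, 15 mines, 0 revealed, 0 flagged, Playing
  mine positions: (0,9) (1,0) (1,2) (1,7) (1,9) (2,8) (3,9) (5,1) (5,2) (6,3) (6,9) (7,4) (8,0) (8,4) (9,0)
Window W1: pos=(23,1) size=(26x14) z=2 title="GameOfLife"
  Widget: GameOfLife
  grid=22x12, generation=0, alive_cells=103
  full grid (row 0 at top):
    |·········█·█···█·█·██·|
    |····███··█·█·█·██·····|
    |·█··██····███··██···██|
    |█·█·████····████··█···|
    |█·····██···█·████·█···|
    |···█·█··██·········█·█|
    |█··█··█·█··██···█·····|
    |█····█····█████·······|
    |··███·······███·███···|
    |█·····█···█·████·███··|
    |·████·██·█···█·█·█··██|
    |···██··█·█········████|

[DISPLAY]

                   ┏━━━━━━━━━━━━━━━━━━━━━━━━━━━━━━
                   ┏━━━━━━━━━━━━━━━━━━━━━━━━┓     
                   ┃ GameOfLife             ┃─────
                   ┠────────────────────────┨     
                   ┃Gen: 0                  ┃     
                   ┃····███··█·█·█·██·····  ┃     
                   ┃·█··██····███··██···██  ┃     
                   ┃█·█·████····████··█···  ┃     
                   ┃█·····██···█·████·█···  ┃     
                   ┃···█·█··██·········█·█  ┃     
                   ┃█··█··█·█··██···█·····  ┃     
                   ┃█····█····█████·······  ┃     
                   ┃··███·······███·███···  ┃     
                   ┃█·····█···█·████·███··  ┃     
                   ┗━━━━━━━━━━━━━━━━━━━━━━━━┛     
                   ┃                              
                   ┃                              


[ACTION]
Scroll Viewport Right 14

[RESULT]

     ┏━━━━━━━━━━━━━━━━━━━━━━━━━━━━━━━━┓           
     ┏━━━━━━━━━━━━━━━━━━━━━━━━┓       ┃           
     ┃ GameOfLife             ┃───────┨           
     ┠────────────────────────┨       ┃           
     ┃Gen: 0                  ┃       ┃           
     ┃····███··█·█·█·██·····  ┃       ┃           
     ┃·█··██····███··██···██  ┃       ┃           
     ┃█·█·████····████··█···  ┃       ┃           
     ┃█·····██···█·████·█···  ┃       ┃           
     ┃···█·█··██·········█·█  ┃       ┃           
     ┃█··█··█·█··██···█·····  ┃       ┃           
     ┃█····█····█████·······  ┃       ┃           
     ┃··███·······███·███···  ┃       ┃           
     ┃█·····█···█·████·███··  ┃       ┃           
     ┗━━━━━━━━━━━━━━━━━━━━━━━━┛       ┃           
     ┃                                ┃           
     ┃                                ┃           


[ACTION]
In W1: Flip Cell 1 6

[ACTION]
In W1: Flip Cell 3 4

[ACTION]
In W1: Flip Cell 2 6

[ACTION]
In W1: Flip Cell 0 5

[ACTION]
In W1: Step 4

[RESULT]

     ┏━━━━━━━━━━━━━━━━━━━━━━━━━━━━━━━━┓           
     ┏━━━━━━━━━━━━━━━━━━━━━━━━┓       ┃           
     ┃ GameOfLife             ┃───────┨           
     ┠────────────────────────┨       ┃           
     ┃Gen: 4                  ┃       ┃           
     ┃······················  ┃       ┃           
     ┃·██·············█·███·  ┃       ┃           
     ┃█···██···██·····██·██·  ┃       ┃           
     ┃·█···█··········█·····  ┃       ┃           
     ┃···██·██···█··········  ┃       ┃           
     ┃·············█········  ┃       ┃           
     ┃██···█····██████·█····  ┃       ┃           
     ┃██·██····█·██··███·█··  ┃       ┃           
     ┃·█···██████·█···█·█·██  ┃       ┃           
     ┗━━━━━━━━━━━━━━━━━━━━━━━━┛       ┃           
     ┃                                ┃           
     ┃                                ┃           


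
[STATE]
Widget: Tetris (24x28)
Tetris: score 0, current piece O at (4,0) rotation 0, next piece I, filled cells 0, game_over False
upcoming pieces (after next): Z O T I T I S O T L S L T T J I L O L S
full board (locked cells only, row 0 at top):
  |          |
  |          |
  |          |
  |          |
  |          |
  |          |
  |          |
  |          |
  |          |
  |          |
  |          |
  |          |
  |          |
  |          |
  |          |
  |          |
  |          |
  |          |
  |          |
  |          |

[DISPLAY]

    ▓▓    │Next:        
    ▓▓    │████         
          │             
          │             
          │             
          │             
          │Score:       
          │0            
          │             
          │             
          │             
          │             
          │             
          │             
          │             
          │             
          │             
          │             
          │             
          │             
          │             
          │             
          │             
          │             
          │             
          │             
          │             
          │             


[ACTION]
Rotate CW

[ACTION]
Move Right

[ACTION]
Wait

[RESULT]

          │Next:        
     ▓▓   │████         
     ▓▓   │             
          │             
          │             
          │             
          │Score:       
          │0            
          │             
          │             
          │             
          │             
          │             
          │             
          │             
          │             
          │             
          │             
          │             
          │             
          │             
          │             
          │             
          │             
          │             
          │             
          │             
          │             


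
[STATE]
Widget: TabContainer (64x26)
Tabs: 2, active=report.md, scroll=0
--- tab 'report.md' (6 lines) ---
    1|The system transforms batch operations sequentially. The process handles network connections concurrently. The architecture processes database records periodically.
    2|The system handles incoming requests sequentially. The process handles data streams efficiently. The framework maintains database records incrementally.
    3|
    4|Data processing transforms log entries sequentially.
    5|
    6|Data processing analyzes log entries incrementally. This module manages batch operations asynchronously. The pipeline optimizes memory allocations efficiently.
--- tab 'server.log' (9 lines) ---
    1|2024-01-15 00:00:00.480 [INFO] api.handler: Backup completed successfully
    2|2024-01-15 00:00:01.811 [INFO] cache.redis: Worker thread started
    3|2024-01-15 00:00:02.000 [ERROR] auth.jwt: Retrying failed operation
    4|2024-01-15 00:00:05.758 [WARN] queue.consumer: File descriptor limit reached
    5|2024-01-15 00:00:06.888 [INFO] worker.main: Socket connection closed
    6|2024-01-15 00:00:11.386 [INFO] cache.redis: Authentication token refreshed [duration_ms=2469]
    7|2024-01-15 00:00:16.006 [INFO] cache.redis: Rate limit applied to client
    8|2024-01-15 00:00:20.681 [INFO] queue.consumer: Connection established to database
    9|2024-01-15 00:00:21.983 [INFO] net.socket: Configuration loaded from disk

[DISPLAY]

[report.md]│ server.log                                         
────────────────────────────────────────────────────────────────
The system transforms batch operations sequentially. The process
The system handles incoming requests sequentially. The process h
                                                                
Data processing transforms log entries sequentially.            
                                                                
Data processing analyzes log entries incrementally. This module 
                                                                
                                                                
                                                                
                                                                
                                                                
                                                                
                                                                
                                                                
                                                                
                                                                
                                                                
                                                                
                                                                
                                                                
                                                                
                                                                
                                                                
                                                                


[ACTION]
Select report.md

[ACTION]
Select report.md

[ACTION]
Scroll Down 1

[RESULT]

[report.md]│ server.log                                         
────────────────────────────────────────────────────────────────
The system handles incoming requests sequentially. The process h
                                                                
Data processing transforms log entries sequentially.            
                                                                
Data processing analyzes log entries incrementally. This module 
                                                                
                                                                
                                                                
                                                                
                                                                
                                                                
                                                                
                                                                
                                                                
                                                                
                                                                
                                                                
                                                                
                                                                
                                                                
                                                                
                                                                
                                                                
                                                                


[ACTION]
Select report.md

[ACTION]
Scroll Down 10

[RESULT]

[report.md]│ server.log                                         
────────────────────────────────────────────────────────────────
Data processing analyzes log entries incrementally. This module 
                                                                
                                                                
                                                                
                                                                
                                                                
                                                                
                                                                
                                                                
                                                                
                                                                
                                                                
                                                                
                                                                
                                                                
                                                                
                                                                
                                                                
                                                                
                                                                
                                                                
                                                                
                                                                
                                                                


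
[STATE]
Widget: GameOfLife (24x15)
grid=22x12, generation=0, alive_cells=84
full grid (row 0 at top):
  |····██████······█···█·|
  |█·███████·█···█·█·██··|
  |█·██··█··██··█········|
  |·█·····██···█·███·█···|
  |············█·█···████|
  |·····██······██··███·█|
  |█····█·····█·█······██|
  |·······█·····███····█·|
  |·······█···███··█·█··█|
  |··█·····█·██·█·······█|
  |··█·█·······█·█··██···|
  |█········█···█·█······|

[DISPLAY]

Gen: 0                  
····██████······█···█·  
█·███████·█···█·█·██··  
█·██··█··██··█········  
·█·····██···█·███·█···  
············█·█···████  
·····██······██··███·█  
█····█·····█·█······██  
·······█·····███····█·  
·······█···███··█·█··█  
··█·····█·██·█·······█  
··█·█·······█·█··██···  
█········█···█·█······  
                        
                        


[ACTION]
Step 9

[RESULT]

Gen: 9                  
··········█···········  
··········██········██  
····█·█····██······█··  
····█··█··██··█·█···██  
·······█··█·█·█·······  
····█····██··███·██···  
·········██···█····█··  
····██·····█·██·····█·  
·············██·█·····  
····················█·  
······················  
······················  
                        
                        


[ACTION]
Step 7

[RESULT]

Gen: 16                 
······················  
·····███████···██·····  
·····█·██···█·████····  
····████··█·█·····█···  
·····█···██···███·····  
·····████·█·█████···█·  
······█·██·█··█·····█·  
·············█·█··███·  
············█·········  
·············█·█······  
··············█·······  
······················  
                        
                        


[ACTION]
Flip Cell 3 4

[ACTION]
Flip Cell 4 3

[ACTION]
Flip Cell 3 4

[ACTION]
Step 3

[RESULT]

Gen: 19                 
······█·█··██·········  
······█···██··█·······  
··············██······  
············█··███····  
·····█················  
····█·█···██···█·█··█·  
····█·█··█·█··███··█·█  
·····█···█·█······█··█  
·············█·····██·  
··············█·······  
·············██·······  
······················  
                        
                        


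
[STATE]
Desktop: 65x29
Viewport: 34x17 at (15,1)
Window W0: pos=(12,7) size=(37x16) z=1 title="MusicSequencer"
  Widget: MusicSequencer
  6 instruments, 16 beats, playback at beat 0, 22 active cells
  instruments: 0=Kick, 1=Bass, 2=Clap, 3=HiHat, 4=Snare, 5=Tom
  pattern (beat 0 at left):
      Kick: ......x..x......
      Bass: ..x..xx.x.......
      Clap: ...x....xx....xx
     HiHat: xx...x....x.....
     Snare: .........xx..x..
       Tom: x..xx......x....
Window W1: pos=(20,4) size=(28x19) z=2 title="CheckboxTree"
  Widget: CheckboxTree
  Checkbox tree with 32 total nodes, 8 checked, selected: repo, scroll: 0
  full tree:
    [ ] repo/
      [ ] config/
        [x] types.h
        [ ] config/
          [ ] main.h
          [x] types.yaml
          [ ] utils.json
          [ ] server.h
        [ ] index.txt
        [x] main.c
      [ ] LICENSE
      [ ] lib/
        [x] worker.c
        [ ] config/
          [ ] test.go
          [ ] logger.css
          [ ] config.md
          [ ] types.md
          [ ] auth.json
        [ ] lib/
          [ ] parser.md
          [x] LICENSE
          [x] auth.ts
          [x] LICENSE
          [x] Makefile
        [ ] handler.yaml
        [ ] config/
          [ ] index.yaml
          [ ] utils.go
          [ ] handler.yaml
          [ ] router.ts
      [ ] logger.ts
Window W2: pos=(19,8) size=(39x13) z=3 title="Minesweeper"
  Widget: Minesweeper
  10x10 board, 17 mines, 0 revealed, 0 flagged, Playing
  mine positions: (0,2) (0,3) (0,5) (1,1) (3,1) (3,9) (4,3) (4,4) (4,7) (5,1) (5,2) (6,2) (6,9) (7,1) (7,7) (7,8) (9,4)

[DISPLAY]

                                  
                                  
                                  
     ┏━━━━━━━━━━━━━━━━━━━━━━━━━━┓ 
     ┃ CheckboxTree             ┃ 
     ┠──────────────────────────┨ 
━━━━━┃>[-] repo/                ┃┓
usic┏━━━━━━━━━━━━━━━━━━━━━━━━━━━━━
────┃ Minesweeper                 
    ┠─────────────────────────────
Kick┃■■■■■■■■■■                   
Bass┃■■■■■■■■■■                   
Clap┃■■■■■■■■■■                   
iHat┃■■■■■■■■■■                   
nare┃■■■■■■■■■■                   
 Tom┃■■■■■■■■■■                   
    ┃■■■■■■■■■■                   


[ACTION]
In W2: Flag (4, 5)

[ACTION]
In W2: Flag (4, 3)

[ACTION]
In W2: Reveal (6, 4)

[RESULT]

                                  
                                  
                                  
     ┏━━━━━━━━━━━━━━━━━━━━━━━━━━┓ 
     ┃ CheckboxTree             ┃ 
     ┠──────────────────────────┨ 
━━━━━┃>[-] repo/                ┃┓
usic┏━━━━━━━━━━━━━━━━━━━━━━━━━━━━━
────┃ Minesweeper                 
    ┠─────────────────────────────
Kick┃■■■■■■■■■■                   
Bass┃■■■■■■■■■■                   
Clap┃■■■■■■■■■■                   
iHat┃■■■■■■■■■■                   
nare┃■■■⚑■⚑■■■■                   
 Tom┃■■■4211■■■                   
    ┃■■■2  1■■■                   


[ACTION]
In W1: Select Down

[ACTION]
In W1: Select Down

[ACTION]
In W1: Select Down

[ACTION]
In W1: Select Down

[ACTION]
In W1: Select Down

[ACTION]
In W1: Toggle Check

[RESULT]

                                  
                                  
                                  
     ┏━━━━━━━━━━━━━━━━━━━━━━━━━━┓ 
     ┃ CheckboxTree             ┃ 
     ┠──────────────────────────┨ 
━━━━━┃ [-] repo/                ┃┓
usic┏━━━━━━━━━━━━━━━━━━━━━━━━━━━━━
────┃ Minesweeper                 
    ┠─────────────────────────────
Kick┃■■■■■■■■■■                   
Bass┃■■■■■■■■■■                   
Clap┃■■■■■■■■■■                   
iHat┃■■■■■■■■■■                   
nare┃■■■⚑■⚑■■■■                   
 Tom┃■■■4211■■■                   
    ┃■■■2  1■■■                   


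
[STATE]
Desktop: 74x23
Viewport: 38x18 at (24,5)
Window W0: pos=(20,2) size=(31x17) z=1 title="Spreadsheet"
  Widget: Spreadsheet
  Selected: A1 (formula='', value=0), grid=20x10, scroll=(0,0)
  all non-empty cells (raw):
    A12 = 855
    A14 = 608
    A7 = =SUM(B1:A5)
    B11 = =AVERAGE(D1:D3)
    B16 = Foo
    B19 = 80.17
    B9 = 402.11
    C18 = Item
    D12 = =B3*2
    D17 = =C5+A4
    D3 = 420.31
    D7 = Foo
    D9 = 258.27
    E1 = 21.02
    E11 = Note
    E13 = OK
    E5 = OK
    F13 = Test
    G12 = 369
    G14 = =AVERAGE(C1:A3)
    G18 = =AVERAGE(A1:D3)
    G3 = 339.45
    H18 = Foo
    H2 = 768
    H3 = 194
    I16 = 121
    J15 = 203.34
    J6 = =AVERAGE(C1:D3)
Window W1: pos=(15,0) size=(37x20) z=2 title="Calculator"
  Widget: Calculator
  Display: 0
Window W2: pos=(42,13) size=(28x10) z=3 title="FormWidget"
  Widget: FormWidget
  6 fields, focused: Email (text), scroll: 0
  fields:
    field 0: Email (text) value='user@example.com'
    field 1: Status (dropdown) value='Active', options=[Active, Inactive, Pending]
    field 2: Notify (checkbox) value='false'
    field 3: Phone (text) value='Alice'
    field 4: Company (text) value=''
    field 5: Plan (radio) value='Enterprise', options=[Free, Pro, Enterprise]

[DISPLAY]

│ 9 │ ÷ │                  ┃          
┼───┼───┤                  ┃          
│ 6 │ × │                  ┃          
┼───┼───┤                  ┃          
│ 3 │ - │                  ┃          
┼───┼───┤                  ┃          
│ = │ + │                  ┃          
┼───┼───┤                  ┃          
│ MR│ M+│         ┏━━━━━━━━━━━━━━━━━━━
┴───┴───┘         ┃ FormWidget        
                  ┠───────────────────
                  ┃> Email:      [user
                  ┃  Status:     [Acti
                  ┃  Notify:     [ ]  
━━━━━━━━━━━━━━━━━━┃  Phone:      [Alic
                  ┃  Company:    [    
                  ┃  Plan:       ( ) F
                  ┗━━━━━━━━━━━━━━━━━━━


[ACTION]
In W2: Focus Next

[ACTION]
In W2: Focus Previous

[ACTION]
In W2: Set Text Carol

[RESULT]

│ 9 │ ÷ │                  ┃          
┼───┼───┤                  ┃          
│ 6 │ × │                  ┃          
┼───┼───┤                  ┃          
│ 3 │ - │                  ┃          
┼───┼───┤                  ┃          
│ = │ + │                  ┃          
┼───┼───┤                  ┃          
│ MR│ M+│         ┏━━━━━━━━━━━━━━━━━━━
┴───┴───┘         ┃ FormWidget        
                  ┠───────────────────
                  ┃> Email:      [Caro
                  ┃  Status:     [Acti
                  ┃  Notify:     [ ]  
━━━━━━━━━━━━━━━━━━┃  Phone:      [Alic
                  ┃  Company:    [    
                  ┃  Plan:       ( ) F
                  ┗━━━━━━━━━━━━━━━━━━━


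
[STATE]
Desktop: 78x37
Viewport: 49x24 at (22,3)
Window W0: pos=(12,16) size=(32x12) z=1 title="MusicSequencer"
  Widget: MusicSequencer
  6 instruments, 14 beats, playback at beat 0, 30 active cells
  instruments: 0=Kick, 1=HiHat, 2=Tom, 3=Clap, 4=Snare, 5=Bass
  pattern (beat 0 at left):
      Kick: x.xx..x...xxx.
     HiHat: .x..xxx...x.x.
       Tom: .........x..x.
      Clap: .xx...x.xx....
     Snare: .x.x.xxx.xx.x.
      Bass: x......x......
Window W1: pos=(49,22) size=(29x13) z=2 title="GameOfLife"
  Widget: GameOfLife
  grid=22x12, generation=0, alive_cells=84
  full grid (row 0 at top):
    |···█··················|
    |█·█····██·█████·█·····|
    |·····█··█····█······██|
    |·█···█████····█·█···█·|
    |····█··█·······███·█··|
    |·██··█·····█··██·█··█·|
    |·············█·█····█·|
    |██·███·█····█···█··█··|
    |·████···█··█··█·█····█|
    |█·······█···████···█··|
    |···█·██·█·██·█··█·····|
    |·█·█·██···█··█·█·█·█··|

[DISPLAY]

                                                 
                                                 
                                                 
                                                 
                                                 
                                                 
                                                 
                                                 
                                                 
                                                 
                                                 
                                                 
                                                 
━━━━━━━━━━━━━━━━━━━━━┓                           
uencer               ┃                           
─────────────────────┨                           
34567890123          ┃                           
█··█···███·          ┃                           
·███···█·█·          ┃                           
······█··█·          ┃     ┏━━━━━━━━━━━━━━━━━━━━━
···█·██····          ┃     ┃ GameOfLife          
█·███·██·█·          ┃     ┠─────────────────────
····█······          ┃     ┃Gen: 0               
                     ┃     ┃·····█··█····█······█


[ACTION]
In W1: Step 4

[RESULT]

                                                 
                                                 
                                                 
                                                 
                                                 
                                                 
                                                 
                                                 
                                                 
                                                 
                                                 
                                                 
                                                 
━━━━━━━━━━━━━━━━━━━━━┓                           
uencer               ┃                           
─────────────────────┨                           
34567890123          ┃                           
█··█···███·          ┃                           
·███···█·█·          ┃                           
······█··█·          ┃     ┏━━━━━━━━━━━━━━━━━━━━━
···█·██····          ┃     ┃ GameOfLife          
█·███·██·█·          ┃     ┠─────────────────────
····█······          ┃     ┃Gen: 4               
                     ┃     ┃······██·██··█··█····


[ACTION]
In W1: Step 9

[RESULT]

                                                 
                                                 
                                                 
                                                 
                                                 
                                                 
                                                 
                                                 
                                                 
                                                 
                                                 
                                                 
                                                 
━━━━━━━━━━━━━━━━━━━━━┓                           
uencer               ┃                           
─────────────────────┨                           
34567890123          ┃                           
█··█···███·          ┃                           
·███···█·█·          ┃                           
······█··█·          ┃     ┏━━━━━━━━━━━━━━━━━━━━━
···█·██····          ┃     ┃ GameOfLife          
█·███·██·█·          ┃     ┠─────────────────────
····█······          ┃     ┃Gen: 13              
                     ┃     ┃············█·█···█··


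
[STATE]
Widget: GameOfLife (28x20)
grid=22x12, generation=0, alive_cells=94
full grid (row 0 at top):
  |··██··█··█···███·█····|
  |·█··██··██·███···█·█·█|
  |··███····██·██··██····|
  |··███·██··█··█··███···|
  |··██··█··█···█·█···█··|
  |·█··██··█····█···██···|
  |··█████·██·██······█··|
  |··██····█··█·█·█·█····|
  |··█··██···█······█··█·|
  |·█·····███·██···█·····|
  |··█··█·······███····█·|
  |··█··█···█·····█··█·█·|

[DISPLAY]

Gen: 0                      
··██··█··█···███·█····      
·█··██··██·███···█·█·█      
··███····██·██··██····      
··███·██··█··█··███···      
··██··█··█···█·█···█··      
·█··██··█····█···██···      
··█████·██·██······█··      
··██····█··█·█·█·█····      
··█··██···█······█··█·      
·█·····███·██···█·····      
··█··█·······███····█·      
··█··█···█·····█··█·█·      
                            
                            
                            
                            
                            
                            
                            


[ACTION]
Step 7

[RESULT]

Gen: 7                      
······················      
············███·······      
······················      
·██·········█··█···██·      
··█·█·········██··███·      
···█·············██···      
···············█··█···      
······█·····█··█·██···      
·····█·······█··█·····      
············█·█·······      
·········██····██·····      
·····████·············      
                            
                            
                            
                            
                            
                            
                            


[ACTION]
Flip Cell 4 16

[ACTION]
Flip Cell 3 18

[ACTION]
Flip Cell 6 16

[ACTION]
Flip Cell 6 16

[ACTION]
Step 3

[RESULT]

Gen: 10                     
·············█········      
·············███·██···      
··█···········███··█··      
·█··············█···█·      
·█················██··      
·············███······      
··············██·██···      
·················███··      
··················█···      
·······██····█········      
······█··█············      
······················      
                            
                            
                            
                            
                            
                            
                            


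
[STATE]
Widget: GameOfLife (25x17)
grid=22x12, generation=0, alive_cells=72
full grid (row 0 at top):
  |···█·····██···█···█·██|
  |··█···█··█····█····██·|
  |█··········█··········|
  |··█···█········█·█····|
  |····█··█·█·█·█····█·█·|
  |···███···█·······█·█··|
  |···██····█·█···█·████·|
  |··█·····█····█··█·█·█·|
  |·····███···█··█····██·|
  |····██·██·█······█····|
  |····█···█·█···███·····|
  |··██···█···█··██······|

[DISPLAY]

Gen: 0                   
···█·····██···█···█·██   
··█···█··█····█····██·   
█··········█··········   
··█···█········█·█····   
····█··█·█·█·█····█·█·   
···███···█·······█·█··   
···██····█·█···█·████·   
··█·····█····█··█·█·█·   
·····███···█··█····██·   
····██·██·█······█····   
····█···█·█···███·····   
··██···█···█··██······   
                         
                         
                         
                         


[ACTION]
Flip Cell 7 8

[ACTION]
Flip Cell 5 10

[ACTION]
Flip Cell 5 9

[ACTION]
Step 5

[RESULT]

Gen: 5                   
··········█···········   
···········█······█···   
·········█··█·····█···   
·····█················   
····██·······█·███····   
········█·············   
·················█····   
······██·████·······█·   
···············██··██·   
···████·█···█·█··███··   
···█···██······█··█···   
·········█·█···█·█····   
                         
                         
                         
                         


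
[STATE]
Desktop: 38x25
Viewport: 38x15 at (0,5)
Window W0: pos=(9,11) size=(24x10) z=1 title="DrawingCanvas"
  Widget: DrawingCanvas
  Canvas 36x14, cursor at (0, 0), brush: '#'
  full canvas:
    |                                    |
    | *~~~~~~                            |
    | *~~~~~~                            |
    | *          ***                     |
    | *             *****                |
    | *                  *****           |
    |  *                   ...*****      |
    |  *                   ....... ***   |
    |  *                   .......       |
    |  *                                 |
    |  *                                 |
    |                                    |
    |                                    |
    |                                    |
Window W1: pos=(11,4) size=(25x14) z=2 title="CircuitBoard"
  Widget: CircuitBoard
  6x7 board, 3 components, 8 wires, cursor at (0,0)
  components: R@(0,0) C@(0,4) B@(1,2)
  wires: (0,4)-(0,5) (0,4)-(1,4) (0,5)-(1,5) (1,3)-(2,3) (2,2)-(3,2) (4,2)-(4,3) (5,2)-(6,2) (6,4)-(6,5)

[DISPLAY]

           ┃ CircuitBoard          ┃  
           ┠───────────────────────┨  
           ┃   0 1 2 3 4 5         ┃  
           ┃0  [R]              C ─┃  
           ┃                    │  ┃  
           ┃1           B   ·   ·  ┃  
         ┏━┃                │      ┃  
         ┃ ┃2           ·   ·      ┃  
         ┠─┃            │          ┃  
         ┃+┃3           ·          ┃  
         ┃ ┃                       ┃  
         ┃ ┃4           · ─ ·      ┃  
         ┃ ┗━━━━━━━━━━━━━━━━━━━━━━━┛  
         ┃ *             *****  ┃     
         ┃ *                  **┃     


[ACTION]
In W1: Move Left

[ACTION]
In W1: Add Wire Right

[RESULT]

           ┃ CircuitBoard          ┃  
           ┠───────────────────────┨  
           ┃   0 1 2 3 4 5         ┃  
           ┃0  [R]─ ·           C ─┃  
           ┃                    │  ┃  
           ┃1           B   ·   ·  ┃  
         ┏━┃                │      ┃  
         ┃ ┃2           ·   ·      ┃  
         ┠─┃            │          ┃  
         ┃+┃3           ·          ┃  
         ┃ ┃                       ┃  
         ┃ ┃4           · ─ ·      ┃  
         ┃ ┗━━━━━━━━━━━━━━━━━━━━━━━┛  
         ┃ *             *****  ┃     
         ┃ *                  **┃     


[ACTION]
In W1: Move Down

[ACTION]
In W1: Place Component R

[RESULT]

           ┃ CircuitBoard          ┃  
           ┠───────────────────────┨  
           ┃   0 1 2 3 4 5         ┃  
           ┃0   R ─ ·           C ─┃  
           ┃                    │  ┃  
           ┃1  [R]      B   ·   ·  ┃  
         ┏━┃                │      ┃  
         ┃ ┃2           ·   ·      ┃  
         ┠─┃            │          ┃  
         ┃+┃3           ·          ┃  
         ┃ ┃                       ┃  
         ┃ ┃4           · ─ ·      ┃  
         ┃ ┗━━━━━━━━━━━━━━━━━━━━━━━┛  
         ┃ *             *****  ┃     
         ┃ *                  **┃     
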